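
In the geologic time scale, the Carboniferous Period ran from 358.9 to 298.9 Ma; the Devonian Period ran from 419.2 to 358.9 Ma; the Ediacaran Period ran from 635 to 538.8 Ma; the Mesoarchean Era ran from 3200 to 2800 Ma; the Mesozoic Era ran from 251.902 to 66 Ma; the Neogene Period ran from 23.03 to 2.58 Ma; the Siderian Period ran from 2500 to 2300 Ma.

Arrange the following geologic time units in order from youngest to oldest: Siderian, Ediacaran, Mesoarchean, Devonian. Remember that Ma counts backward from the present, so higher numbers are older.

Read off each span (Ma): Siderian 2500–2300; Ediacaran 635–538.8; Mesoarchean 3200–2800; Devonian 419.2–358.9.
Larger Ma is older, so oldest→youngest is Mesoarchean, Siderian, Ediacaran, Devonian; reverse it for youngest→oldest.

Devonian → Ediacaran → Siderian → Mesoarchean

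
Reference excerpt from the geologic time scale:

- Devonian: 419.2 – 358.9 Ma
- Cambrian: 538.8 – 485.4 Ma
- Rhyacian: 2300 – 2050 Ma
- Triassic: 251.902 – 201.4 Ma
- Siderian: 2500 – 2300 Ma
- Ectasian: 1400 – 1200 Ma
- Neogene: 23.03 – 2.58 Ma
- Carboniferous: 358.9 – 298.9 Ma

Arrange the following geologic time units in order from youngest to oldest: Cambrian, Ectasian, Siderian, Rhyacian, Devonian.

The oldest of these is Siderian (starts 2500 Ma) and the youngest is Devonian (ends 358.9 Ma).
In between, by decreasing start age: Rhyacian (2300), Ectasian (1400), Cambrian (538.8).
Listing youngest first means reversing that sequence.

Devonian → Cambrian → Ectasian → Rhyacian → Siderian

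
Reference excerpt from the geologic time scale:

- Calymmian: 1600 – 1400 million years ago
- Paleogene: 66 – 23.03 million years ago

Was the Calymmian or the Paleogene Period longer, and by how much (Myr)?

Calymmian: 1600 − 1400 = 200 Myr.
Paleogene: 66 − 23.03 = 42.97 Myr.
Difference: 200 − 42.97 = 157.03 Myr, so the Calymmian was longer.

Calymmian, by 157.03 million years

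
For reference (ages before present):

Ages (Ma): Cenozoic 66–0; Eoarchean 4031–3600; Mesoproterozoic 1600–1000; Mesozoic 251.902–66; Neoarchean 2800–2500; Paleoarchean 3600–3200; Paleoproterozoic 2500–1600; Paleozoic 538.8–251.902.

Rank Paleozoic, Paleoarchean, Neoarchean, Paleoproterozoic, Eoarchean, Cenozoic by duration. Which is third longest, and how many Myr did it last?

Paleoarchean, 400 million years

Start − end for each: Paleozoic 538.8 − 251.902 = 286.898; Paleoarchean 3600 − 3200 = 400; Neoarchean 2800 − 2500 = 300; Paleoproterozoic 2500 − 1600 = 900; Eoarchean 4031 − 3600 = 431; Cenozoic 66 − 0 = 66.
Ranking these from longest: Paleoproterozoic > Eoarchean > Paleoarchean > Neoarchean > Paleozoic > Cenozoic.
Position 3 in that ranking is Paleoarchean, which lasted 400 Myr.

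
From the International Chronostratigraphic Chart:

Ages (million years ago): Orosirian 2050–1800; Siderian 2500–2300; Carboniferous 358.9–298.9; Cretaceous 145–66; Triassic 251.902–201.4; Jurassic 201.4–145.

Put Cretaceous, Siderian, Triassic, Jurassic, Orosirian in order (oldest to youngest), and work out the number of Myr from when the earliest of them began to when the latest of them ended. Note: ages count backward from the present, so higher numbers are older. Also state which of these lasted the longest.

Start ages (Ma): Siderian 2500, Orosirian 2050, Triassic 251.902, Jurassic 201.4, Cretaceous 145.
Ordered oldest to youngest: Siderian, Orosirian, Triassic, Jurassic, Cretaceous.
Span = 2500 − 66 = 2434 Myr.
Durations: Jurassic 56.4, Orosirian 250, Cretaceous 79, Triassic 50.502, Siderian 200 → longest is Orosirian (250 Myr).

Siderian, Orosirian, Triassic, Jurassic, Cretaceous; total span 2434 Myr; longest is Orosirian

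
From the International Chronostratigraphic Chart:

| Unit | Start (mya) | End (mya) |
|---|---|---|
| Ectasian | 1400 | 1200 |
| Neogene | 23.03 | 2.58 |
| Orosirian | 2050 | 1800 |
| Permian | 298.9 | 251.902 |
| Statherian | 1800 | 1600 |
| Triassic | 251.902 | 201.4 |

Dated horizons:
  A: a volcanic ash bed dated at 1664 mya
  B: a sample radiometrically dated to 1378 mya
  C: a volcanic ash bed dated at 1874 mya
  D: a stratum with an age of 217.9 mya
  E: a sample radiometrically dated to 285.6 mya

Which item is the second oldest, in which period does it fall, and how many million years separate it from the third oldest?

Sorted oldest-first by Ma: C (1874), A (1664), B (1378), E (285.6), D (217.9).
The second oldest is A at 1664 Ma, which lies in 1800–1600 Ma: the Statherian.
The third oldest is B at 1378 Ma; separation = |1664 − 1378| = 286 Myr.

A, in the Statherian; 286 million years to B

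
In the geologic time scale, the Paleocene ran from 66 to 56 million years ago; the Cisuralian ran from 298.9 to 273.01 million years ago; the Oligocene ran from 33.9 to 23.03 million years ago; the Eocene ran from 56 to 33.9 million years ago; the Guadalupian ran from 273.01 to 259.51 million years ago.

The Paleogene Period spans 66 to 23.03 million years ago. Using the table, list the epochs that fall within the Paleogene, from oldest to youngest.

Paleocene, Eocene, Oligocene

Epochs with both bounds inside 66–23.03 Ma: Paleocene (66–56), Eocene (56–33.9), Oligocene (33.9–23.03).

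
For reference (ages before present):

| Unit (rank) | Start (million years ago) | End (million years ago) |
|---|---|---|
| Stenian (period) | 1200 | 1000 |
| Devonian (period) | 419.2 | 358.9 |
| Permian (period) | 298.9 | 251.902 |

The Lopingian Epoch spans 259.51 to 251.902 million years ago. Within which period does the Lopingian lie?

Permian

The Lopingian (259.51–251.902 Ma) lies entirely within 298.9–251.902 Ma, the Permian Period.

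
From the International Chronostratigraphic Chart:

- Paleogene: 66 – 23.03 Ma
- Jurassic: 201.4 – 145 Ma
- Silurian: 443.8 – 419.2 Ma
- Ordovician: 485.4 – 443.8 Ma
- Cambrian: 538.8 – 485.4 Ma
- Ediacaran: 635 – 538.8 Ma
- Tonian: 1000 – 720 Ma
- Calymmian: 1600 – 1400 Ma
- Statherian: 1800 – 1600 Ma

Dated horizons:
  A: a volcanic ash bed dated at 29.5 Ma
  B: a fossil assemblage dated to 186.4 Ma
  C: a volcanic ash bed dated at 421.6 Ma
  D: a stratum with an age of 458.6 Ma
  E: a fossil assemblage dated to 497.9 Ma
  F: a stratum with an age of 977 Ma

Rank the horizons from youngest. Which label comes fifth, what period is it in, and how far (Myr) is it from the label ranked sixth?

E, in the Cambrian; 479.1 million years to F

Smaller Ma means younger, so youngest first: A 29.5 < B 186.4 < C 421.6 < D 458.6 < E 497.9 < F 977.
Counting 5 along gives E (497.9 Ma); the excerpt puts that inside the Cambrian, 538.8–485.4 Ma.
Next in line is F (977 Ma), and 977 − 497.9 = 479.1 Myr.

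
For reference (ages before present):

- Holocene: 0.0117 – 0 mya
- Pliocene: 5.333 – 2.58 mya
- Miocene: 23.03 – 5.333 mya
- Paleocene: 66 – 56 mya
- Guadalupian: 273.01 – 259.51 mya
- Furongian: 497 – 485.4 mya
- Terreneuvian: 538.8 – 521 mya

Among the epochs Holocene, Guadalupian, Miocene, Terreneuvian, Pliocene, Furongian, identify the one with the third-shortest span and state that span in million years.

Start − end for each: Holocene 0.0117 − 0 = 0.0117; Guadalupian 273.01 − 259.51 = 13.5; Miocene 23.03 − 5.333 = 17.697; Terreneuvian 538.8 − 521 = 17.8; Pliocene 5.333 − 2.58 = 2.753; Furongian 497 − 485.4 = 11.6.
Ranking these from shortest: Holocene < Pliocene < Furongian < Guadalupian < Miocene < Terreneuvian.
Position 3 in that ranking is Furongian, which lasted 11.6 Myr.

Furongian, 11.6 million years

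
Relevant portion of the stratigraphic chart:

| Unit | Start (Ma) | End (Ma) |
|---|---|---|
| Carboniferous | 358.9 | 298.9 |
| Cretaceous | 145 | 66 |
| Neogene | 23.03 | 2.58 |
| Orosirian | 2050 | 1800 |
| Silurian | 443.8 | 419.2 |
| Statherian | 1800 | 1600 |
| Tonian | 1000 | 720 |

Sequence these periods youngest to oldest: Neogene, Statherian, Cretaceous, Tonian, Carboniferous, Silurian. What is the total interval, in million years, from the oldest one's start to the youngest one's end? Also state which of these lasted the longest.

From the excerpt: Neogene 23.03–2.58; Statherian 1800–1600; Cretaceous 145–66; Tonian 1000–720; Carboniferous 358.9–298.9; Silurian 443.8–419.2 (Ma).
Larger Ma is earlier, so the oldest is Statherian and the youngest is Neogene; youngest to oldest: Neogene, Cretaceous, Carboniferous, Silurian, Tonian, Statherian.
Oldest start 1800 minus youngest end 2.58 gives 1797.42 Myr overall.
Individual lengths (start − end): Tonian 280; Neogene 20.45; Statherian 200; Carboniferous 60; Silurian 24.6; Cretaceous 79. The largest is Tonian at 280 Myr.

Neogene → Cretaceous → Carboniferous → Silurian → Tonian → Statherian; total span 1797.42 Myr; longest is Tonian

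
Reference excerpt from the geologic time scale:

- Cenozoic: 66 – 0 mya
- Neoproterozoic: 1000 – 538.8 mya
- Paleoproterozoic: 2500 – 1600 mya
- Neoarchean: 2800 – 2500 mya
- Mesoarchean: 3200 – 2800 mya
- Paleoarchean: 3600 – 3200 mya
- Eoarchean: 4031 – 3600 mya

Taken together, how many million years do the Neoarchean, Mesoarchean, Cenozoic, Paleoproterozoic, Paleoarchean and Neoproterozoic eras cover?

2527.2 million years

Duration is start − end for each: (2800 − 2500) + (3200 − 2800) + (66 − 0) + (2500 − 1600) + (3600 − 3200) + (1000 − 538.8).
That is 300 + 400 + 66 + 900 + 400 + 461.2, which totals 2527.2 million years.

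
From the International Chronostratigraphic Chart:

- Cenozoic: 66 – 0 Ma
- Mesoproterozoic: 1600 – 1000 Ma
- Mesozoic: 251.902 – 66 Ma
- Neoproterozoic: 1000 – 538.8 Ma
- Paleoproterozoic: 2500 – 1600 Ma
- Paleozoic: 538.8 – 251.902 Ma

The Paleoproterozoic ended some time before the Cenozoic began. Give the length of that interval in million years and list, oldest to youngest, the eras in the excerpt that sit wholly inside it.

1534 million years; Mesoproterozoic, Neoproterozoic, Paleozoic, Mesozoic

End of Paleoproterozoic = 1600 Ma; start of Cenozoic = 66 Ma.
Gap = 1600 − 66 = 1534 Myr.
Eras wholly inside 1600–66 Ma: Mesoproterozoic (1600–1000), Neoproterozoic (1000–538.8), Paleozoic (538.8–251.902), Mesozoic (251.902–66).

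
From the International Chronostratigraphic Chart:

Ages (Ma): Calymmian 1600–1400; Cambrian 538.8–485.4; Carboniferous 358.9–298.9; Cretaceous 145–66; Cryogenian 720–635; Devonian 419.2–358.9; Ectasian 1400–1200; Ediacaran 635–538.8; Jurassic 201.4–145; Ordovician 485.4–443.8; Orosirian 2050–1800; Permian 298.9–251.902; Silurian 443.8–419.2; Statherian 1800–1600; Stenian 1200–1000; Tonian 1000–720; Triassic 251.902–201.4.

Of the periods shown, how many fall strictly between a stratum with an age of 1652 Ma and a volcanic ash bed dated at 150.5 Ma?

1652 Ma sits inside the Statherian (1800–1600) and 150.5 Ma inside the Jurassic (201.4–145); neither of those is wholly between the two dates.
The listed periods lying completely between them are Calymmian, Ectasian, Stenian, Tonian, Cryogenian, Ediacaran, Cambrian, Ordovician, Silurian, Devonian, Carboniferous, Permian, Triassic — 13 in all.

13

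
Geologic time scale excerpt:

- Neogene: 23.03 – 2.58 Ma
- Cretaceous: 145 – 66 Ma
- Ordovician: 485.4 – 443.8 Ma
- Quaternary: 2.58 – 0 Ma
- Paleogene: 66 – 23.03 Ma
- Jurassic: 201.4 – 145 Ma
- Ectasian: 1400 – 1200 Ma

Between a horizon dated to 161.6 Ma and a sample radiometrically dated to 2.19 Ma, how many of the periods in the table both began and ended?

161.6 Ma sits inside the Jurassic (201.4–145) and 2.19 Ma inside the Quaternary (2.58–0); neither of those is wholly between the two dates.
The listed periods lying completely between them are Cretaceous, Paleogene, Neogene — 3 in all.

3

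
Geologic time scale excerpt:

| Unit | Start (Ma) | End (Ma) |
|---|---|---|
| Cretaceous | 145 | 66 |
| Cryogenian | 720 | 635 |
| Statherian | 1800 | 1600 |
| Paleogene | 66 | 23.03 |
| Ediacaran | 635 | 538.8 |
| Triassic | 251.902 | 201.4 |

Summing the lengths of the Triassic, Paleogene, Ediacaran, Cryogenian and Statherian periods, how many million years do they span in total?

474.672 million years

Each duration: Triassic = 50.502; Paleogene = 42.97; Ediacaran = 96.2; Cryogenian = 85; Statherian = 200.
Sum: 50.502 + 42.97 + 96.2 + 85 + 200 = 474.672 Myr.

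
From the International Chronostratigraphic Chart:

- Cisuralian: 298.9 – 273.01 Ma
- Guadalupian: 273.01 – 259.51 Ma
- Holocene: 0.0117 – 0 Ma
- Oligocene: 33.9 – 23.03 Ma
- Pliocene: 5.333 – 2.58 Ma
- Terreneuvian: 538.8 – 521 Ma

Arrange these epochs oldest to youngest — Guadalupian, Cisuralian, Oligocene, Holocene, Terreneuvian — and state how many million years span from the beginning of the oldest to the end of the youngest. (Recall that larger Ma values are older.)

Start ages (Ma): Terreneuvian 538.8, Cisuralian 298.9, Guadalupian 273.01, Oligocene 33.9, Holocene 0.0117.
Ordered oldest to youngest: Terreneuvian, Cisuralian, Guadalupian, Oligocene, Holocene.
Span = 538.8 − 0 = 538.8 Myr.

Terreneuvian → Cisuralian → Guadalupian → Oligocene → Holocene; total span 538.8 Myr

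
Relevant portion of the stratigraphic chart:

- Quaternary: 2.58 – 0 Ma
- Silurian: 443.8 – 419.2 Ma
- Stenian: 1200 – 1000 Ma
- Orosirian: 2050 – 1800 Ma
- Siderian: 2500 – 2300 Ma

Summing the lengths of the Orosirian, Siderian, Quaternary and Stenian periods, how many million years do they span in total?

652.58 million years

Duration is start − end for each: (2050 − 1800) + (2500 − 2300) + (2.58 − 0) + (1200 − 1000).
That is 250 + 200 + 2.58 + 200, which totals 652.58 million years.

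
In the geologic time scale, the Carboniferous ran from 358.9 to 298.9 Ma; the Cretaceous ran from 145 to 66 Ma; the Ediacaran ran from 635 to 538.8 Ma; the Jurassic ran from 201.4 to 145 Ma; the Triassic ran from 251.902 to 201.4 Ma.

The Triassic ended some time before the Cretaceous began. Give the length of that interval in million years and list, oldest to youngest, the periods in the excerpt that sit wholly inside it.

56.4 million years; Jurassic

End of Triassic = 201.4 Ma; start of Cretaceous = 145 Ma.
Gap = 201.4 − 145 = 56.4 Myr.
Periods wholly inside 201.4–145 Ma: Jurassic (201.4–145).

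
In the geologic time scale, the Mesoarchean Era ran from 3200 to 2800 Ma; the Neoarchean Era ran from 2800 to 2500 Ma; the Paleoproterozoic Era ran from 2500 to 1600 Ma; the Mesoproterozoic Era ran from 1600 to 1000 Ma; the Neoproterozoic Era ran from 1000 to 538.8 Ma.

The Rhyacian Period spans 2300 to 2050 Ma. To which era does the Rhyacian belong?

The Rhyacian (2300–2050 Ma) lies entirely within 2500–1600 Ma, the Paleoproterozoic Era.

Paleoproterozoic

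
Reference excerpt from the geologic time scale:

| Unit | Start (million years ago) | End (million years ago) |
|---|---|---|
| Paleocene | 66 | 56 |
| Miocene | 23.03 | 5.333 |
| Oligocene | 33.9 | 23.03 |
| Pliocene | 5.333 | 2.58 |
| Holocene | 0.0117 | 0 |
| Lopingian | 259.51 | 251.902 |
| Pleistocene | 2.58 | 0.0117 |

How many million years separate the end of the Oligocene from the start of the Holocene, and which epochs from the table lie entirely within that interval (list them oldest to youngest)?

23.0183 million years; Miocene, Pliocene, Pleistocene

The Oligocene closes at 23.03 Ma and the Holocene opens at 0.0117 Ma, so the interval is 23.03 − 0.0117 = 23.0183 Myr.
An epoch fits inside if it starts at or after 23.03 Ma and ends at or before 0.0117 Ma; oldest first that gives Miocene, Pliocene, Pleistocene.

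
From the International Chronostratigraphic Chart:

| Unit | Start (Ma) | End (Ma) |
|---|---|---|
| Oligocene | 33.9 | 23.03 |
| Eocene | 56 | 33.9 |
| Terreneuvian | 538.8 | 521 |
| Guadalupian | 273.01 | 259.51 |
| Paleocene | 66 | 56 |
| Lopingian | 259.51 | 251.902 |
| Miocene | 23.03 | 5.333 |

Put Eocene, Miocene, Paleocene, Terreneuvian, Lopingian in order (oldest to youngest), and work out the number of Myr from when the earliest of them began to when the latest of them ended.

Start ages (Ma): Terreneuvian 538.8, Lopingian 259.51, Paleocene 66, Eocene 56, Miocene 23.03.
Ordered oldest to youngest: Terreneuvian, Lopingian, Paleocene, Eocene, Miocene.
Span = 538.8 − 5.333 = 533.467 Myr.

Terreneuvian, Lopingian, Paleocene, Eocene, Miocene; total span 533.467 Myr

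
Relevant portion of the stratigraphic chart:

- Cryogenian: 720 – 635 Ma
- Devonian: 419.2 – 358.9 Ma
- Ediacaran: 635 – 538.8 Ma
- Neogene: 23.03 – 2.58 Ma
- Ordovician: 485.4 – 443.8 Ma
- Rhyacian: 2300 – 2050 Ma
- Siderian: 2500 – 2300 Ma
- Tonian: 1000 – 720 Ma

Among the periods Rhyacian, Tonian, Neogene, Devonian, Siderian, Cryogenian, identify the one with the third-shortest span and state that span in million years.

Cryogenian, 85 million years

Start − end for each: Rhyacian 2300 − 2050 = 250; Tonian 1000 − 720 = 280; Neogene 23.03 − 2.58 = 20.45; Devonian 419.2 − 358.9 = 60.3; Siderian 2500 − 2300 = 200; Cryogenian 720 − 635 = 85.
Ranking these from shortest: Neogene < Devonian < Cryogenian < Siderian < Rhyacian < Tonian.
Position 3 in that ranking is Cryogenian, which lasted 85 Myr.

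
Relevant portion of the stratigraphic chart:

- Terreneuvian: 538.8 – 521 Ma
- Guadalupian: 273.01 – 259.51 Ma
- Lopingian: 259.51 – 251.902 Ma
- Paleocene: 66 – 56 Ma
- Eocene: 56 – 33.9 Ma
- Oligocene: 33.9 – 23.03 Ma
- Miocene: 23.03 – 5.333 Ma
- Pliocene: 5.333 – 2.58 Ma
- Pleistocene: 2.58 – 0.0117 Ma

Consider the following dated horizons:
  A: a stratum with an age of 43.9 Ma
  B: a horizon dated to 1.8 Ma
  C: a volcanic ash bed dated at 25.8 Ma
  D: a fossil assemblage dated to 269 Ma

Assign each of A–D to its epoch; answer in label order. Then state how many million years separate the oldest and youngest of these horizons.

Match each age against the start–end ranges in the excerpt: A = 43.9 Ma → Eocene (56–33.9); B = 1.8 Ma → Pleistocene (2.58–0.0117); C = 25.8 Ma → Oligocene (33.9–23.03); D = 269 Ma → Guadalupian (273.01–259.51).
The largest age is 269 Ma and the smallest is 1.8 Ma; their difference is 267.2 Myr.

A — Eocene; B — Pleistocene; C — Oligocene; D — Guadalupian; span 267.2 million years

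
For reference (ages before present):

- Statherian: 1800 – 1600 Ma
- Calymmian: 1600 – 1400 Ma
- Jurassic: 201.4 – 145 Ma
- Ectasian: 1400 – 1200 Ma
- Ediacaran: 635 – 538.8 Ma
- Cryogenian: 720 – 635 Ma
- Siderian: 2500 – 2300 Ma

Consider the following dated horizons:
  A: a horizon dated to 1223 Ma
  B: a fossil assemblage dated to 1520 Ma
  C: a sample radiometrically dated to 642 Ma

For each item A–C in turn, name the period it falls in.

Match each age against the start–end ranges in the excerpt: A = 1223 Ma → Ectasian (1400–1200); B = 1520 Ma → Calymmian (1600–1400); C = 642 Ma → Cryogenian (720–635).

A — Ectasian; B — Calymmian; C — Cryogenian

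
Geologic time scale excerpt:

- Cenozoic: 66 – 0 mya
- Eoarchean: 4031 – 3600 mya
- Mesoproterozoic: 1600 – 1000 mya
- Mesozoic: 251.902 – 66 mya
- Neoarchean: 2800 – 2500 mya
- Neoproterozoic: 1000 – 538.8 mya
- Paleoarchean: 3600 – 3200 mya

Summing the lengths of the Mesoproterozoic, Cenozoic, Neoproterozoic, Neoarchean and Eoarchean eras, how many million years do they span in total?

1858.2 million years

Each duration: Mesoproterozoic = 600; Cenozoic = 66; Neoproterozoic = 461.2; Neoarchean = 300; Eoarchean = 431.
Sum: 600 + 66 + 461.2 + 300 + 431 = 1858.2 Myr.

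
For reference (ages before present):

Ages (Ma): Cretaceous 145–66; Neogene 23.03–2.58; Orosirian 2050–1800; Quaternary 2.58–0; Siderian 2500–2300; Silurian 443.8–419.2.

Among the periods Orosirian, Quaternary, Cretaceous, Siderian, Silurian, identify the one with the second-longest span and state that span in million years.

Start − end for each: Orosirian 2050 − 1800 = 250; Quaternary 2.58 − 0 = 2.58; Cretaceous 145 − 66 = 79; Siderian 2500 − 2300 = 200; Silurian 443.8 − 419.2 = 24.6.
Ranking these from longest: Orosirian > Siderian > Cretaceous > Silurian > Quaternary.
Position 2 in that ranking is Siderian, which lasted 200 Myr.

Siderian, 200 million years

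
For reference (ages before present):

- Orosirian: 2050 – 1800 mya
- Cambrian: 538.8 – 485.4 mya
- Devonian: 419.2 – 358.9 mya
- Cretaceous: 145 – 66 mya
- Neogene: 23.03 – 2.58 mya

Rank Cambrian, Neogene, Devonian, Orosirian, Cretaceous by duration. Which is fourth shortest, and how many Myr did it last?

Start − end for each: Cambrian 538.8 − 485.4 = 53.4; Neogene 23.03 − 2.58 = 20.45; Devonian 419.2 − 358.9 = 60.3; Orosirian 2050 − 1800 = 250; Cretaceous 145 − 66 = 79.
Ranking these from shortest: Neogene < Cambrian < Devonian < Cretaceous < Orosirian.
Position 4 in that ranking is Cretaceous, which lasted 79 Myr.

Cretaceous, 79 million years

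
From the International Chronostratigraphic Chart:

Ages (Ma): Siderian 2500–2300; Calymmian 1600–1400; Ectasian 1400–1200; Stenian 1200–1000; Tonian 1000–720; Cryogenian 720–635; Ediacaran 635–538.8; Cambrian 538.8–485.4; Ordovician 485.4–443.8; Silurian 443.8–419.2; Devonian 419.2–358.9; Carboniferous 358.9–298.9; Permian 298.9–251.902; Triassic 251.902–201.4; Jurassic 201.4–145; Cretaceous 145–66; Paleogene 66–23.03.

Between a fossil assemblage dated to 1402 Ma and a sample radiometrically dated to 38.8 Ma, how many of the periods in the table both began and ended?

1402 Ma sits inside the Calymmian (1600–1400) and 38.8 Ma inside the Paleogene (66–23.03); neither of those is wholly between the two dates.
The listed periods lying completely between them are Ectasian, Stenian, Tonian, Cryogenian, Ediacaran, Cambrian, Ordovician, Silurian, Devonian, Carboniferous, Permian, Triassic, Jurassic, Cretaceous — 14 in all.

14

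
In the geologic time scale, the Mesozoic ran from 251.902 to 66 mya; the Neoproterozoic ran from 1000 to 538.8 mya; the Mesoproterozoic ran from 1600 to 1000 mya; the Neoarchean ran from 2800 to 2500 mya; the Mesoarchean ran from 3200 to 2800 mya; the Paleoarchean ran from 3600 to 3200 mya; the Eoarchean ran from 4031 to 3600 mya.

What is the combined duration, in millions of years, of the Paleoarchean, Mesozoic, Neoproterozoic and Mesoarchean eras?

Each duration: Paleoarchean = 400; Mesozoic = 185.902; Neoproterozoic = 461.2; Mesoarchean = 400.
Sum: 400 + 185.902 + 461.2 + 400 = 1447.102 Myr.

1447.102 million years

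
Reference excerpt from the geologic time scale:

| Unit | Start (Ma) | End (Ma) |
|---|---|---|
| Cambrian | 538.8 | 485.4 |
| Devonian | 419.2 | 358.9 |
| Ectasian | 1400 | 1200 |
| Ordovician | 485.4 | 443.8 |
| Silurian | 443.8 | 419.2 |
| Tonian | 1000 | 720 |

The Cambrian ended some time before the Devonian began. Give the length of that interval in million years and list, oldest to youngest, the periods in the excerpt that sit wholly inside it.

66.2 million years; Ordovician, Silurian

End of Cambrian = 485.4 Ma; start of Devonian = 419.2 Ma.
Gap = 485.4 − 419.2 = 66.2 Myr.
Periods wholly inside 485.4–419.2 Ma: Ordovician (485.4–443.8), Silurian (443.8–419.2).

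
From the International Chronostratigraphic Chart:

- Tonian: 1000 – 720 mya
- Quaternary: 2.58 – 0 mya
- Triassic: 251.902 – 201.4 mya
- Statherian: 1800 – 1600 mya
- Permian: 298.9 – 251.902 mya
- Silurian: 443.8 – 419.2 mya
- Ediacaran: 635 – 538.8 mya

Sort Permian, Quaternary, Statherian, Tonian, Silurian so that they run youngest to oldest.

Quaternary → Permian → Silurian → Tonian → Statherian

The oldest of these is Statherian (starts 1800 Ma) and the youngest is Quaternary (ends 0 Ma).
In between, by decreasing start age: Tonian (1000), Silurian (443.8), Permian (298.9).
Listing youngest first means reversing that sequence.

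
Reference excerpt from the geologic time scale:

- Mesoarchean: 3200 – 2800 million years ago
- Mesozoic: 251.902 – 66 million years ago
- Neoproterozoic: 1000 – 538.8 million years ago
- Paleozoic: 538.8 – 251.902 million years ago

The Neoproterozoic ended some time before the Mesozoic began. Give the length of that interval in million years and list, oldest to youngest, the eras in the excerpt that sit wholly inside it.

The Neoproterozoic closes at 538.8 Ma and the Mesozoic opens at 251.902 Ma, so the interval is 538.8 − 251.902 = 286.898 Myr.
An era fits inside if it starts at or after 538.8 Ma and ends at or before 251.902 Ma; oldest first that gives Paleozoic.

286.898 million years; Paleozoic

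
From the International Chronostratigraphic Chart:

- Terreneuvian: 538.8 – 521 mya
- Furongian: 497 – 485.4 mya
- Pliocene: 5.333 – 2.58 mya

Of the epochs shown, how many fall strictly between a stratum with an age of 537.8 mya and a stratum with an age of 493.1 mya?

The older date is 537.8 Ma and the younger is 493.1 Ma.
No epoch both begins after 537.8 Ma and ends before 493.1 Ma, so the count is 0.

0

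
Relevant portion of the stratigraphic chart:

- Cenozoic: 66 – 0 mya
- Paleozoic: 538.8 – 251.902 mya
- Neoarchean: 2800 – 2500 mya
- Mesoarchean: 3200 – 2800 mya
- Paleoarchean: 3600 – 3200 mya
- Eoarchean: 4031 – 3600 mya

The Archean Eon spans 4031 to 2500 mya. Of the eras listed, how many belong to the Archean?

4

Eras inside 4031–2500 Ma: Eoarchean, Paleoarchean, Mesoarchean, Neoarchean — 4 in total.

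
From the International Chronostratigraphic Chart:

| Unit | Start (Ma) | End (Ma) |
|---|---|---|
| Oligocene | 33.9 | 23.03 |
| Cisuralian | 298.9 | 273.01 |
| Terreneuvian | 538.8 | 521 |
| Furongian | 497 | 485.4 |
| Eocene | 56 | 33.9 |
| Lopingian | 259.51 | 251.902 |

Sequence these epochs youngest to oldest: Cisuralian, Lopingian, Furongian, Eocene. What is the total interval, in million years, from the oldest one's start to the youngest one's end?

From the excerpt: Cisuralian 298.9–273.01; Lopingian 259.51–251.902; Furongian 497–485.4; Eocene 56–33.9 (Ma).
Larger Ma is earlier, so the oldest is Furongian and the youngest is Eocene; youngest to oldest: Eocene, Lopingian, Cisuralian, Furongian.
Oldest start 497 minus youngest end 33.9 gives 463.1 Myr overall.

Eocene, Lopingian, Cisuralian, Furongian; total span 463.1 Myr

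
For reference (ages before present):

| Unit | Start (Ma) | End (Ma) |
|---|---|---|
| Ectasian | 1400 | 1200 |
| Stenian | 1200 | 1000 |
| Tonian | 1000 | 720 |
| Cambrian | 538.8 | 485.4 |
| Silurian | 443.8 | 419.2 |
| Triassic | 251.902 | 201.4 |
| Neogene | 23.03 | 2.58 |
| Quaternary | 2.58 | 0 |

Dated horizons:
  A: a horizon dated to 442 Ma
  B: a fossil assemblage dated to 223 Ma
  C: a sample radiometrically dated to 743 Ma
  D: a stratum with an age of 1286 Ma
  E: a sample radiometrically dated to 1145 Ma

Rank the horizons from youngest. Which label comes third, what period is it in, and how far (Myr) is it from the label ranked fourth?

Sorted youngest-first by Ma: B (223), A (442), C (743), E (1145), D (1286).
The third youngest is C at 743 Ma, which lies in 1000–720 Ma: the Tonian.
The fourth youngest is E at 1145 Ma; separation = |743 − 1145| = 402 Myr.

C, in the Tonian; 402 million years to E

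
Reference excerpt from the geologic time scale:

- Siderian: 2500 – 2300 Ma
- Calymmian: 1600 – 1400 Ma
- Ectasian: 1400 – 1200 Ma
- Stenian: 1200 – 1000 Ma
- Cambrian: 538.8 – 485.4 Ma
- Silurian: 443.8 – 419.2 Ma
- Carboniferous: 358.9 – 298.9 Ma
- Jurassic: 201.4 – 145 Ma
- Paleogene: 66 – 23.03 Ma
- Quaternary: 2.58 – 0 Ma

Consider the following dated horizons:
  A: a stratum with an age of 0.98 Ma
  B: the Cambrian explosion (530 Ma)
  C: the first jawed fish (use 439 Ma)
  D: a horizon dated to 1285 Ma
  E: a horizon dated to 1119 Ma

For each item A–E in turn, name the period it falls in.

A — Quaternary; B — Cambrian; C — Silurian; D — Ectasian; E — Stenian

A: 0.98 Ma lies in 2.58–0 Ma, so Quaternary.
B: 530 Ma lies in 538.8–485.4 Ma, so Cambrian.
C: 439 Ma lies in 443.8–419.2 Ma, so Silurian.
D: 1285 Ma lies in 1400–1200 Ma, so Ectasian.
E: 1119 Ma lies in 1200–1000 Ma, so Stenian.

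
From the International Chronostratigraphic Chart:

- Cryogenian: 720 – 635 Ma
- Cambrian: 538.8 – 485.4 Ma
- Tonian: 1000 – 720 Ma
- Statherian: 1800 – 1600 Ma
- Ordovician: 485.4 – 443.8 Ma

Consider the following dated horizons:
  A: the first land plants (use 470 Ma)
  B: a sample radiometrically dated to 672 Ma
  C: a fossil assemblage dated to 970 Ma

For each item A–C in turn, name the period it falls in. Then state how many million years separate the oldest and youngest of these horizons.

A — Ordovician; B — Cryogenian; C — Tonian; span 500 million years

A: 470 Ma lies in 485.4–443.8 Ma, so Ordovician.
B: 672 Ma lies in 720–635 Ma, so Cryogenian.
C: 970 Ma lies in 1000–720 Ma, so Tonian.
Oldest = 970 Ma, youngest = 470 Ma → span 500 Myr.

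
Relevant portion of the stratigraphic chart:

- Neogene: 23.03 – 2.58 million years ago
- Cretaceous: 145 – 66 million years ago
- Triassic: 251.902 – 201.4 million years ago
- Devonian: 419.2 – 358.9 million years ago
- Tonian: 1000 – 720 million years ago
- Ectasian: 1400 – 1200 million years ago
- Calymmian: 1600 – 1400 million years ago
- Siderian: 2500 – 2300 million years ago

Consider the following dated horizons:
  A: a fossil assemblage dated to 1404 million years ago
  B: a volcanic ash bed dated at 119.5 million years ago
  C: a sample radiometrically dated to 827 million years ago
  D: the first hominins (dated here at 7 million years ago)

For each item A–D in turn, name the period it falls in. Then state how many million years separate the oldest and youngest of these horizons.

A — Calymmian; B — Cretaceous; C — Tonian; D — Neogene; span 1397 million years

A: 1404 Ma lies in 1600–1400 Ma, so Calymmian.
B: 119.5 Ma lies in 145–66 Ma, so Cretaceous.
C: 827 Ma lies in 1000–720 Ma, so Tonian.
D: 7 Ma lies in 23.03–2.58 Ma, so Neogene.
Oldest = 1404 Ma, youngest = 7 Ma → span 1397 Myr.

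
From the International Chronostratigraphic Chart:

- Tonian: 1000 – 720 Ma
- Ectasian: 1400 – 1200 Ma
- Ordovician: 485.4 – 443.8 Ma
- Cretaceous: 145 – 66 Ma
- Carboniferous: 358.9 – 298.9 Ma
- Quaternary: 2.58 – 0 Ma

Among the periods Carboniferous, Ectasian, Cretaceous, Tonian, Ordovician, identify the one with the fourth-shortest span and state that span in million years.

Durations: Carboniferous 60; Ectasian 200; Cretaceous 79; Tonian 280; Ordovician 41.6 Myr.
Sorted shortest-first: Ordovician (41.6), Carboniferous (60), Cretaceous (79), Ectasian (200), Tonian (280).
The fourth shortest is Ectasian at 200 Myr.

Ectasian, 200 million years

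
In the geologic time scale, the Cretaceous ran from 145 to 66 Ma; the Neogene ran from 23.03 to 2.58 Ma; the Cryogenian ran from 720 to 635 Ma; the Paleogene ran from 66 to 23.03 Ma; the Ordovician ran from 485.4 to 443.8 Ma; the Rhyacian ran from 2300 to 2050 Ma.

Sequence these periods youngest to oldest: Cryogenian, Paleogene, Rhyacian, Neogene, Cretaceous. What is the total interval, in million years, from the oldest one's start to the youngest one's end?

From the excerpt: Cryogenian 720–635; Paleogene 66–23.03; Rhyacian 2300–2050; Neogene 23.03–2.58; Cretaceous 145–66 (Ma).
Larger Ma is earlier, so the oldest is Rhyacian and the youngest is Neogene; youngest to oldest: Neogene, Paleogene, Cretaceous, Cryogenian, Rhyacian.
Oldest start 2300 minus youngest end 2.58 gives 2297.42 Myr overall.

Neogene → Paleogene → Cretaceous → Cryogenian → Rhyacian; total span 2297.42 Myr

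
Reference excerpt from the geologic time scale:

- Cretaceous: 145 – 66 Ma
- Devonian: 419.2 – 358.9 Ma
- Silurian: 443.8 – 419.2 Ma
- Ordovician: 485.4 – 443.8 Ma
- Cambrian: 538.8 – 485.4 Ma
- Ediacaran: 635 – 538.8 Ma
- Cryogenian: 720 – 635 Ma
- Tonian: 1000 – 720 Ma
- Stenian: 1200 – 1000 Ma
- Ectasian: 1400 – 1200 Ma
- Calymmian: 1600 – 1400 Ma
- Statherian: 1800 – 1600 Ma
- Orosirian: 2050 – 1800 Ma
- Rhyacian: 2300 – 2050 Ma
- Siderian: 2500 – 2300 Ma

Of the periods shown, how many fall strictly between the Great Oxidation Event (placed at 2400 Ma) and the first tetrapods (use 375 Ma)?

The older date is 2400 Ma and the younger is 375 Ma.
Periods with start < 2400 and end > 375 Ma: Rhyacian (2300–2050), Orosirian (2050–1800), Statherian (1800–1600), Calymmian (1600–1400), Ectasian (1400–1200), Stenian (1200–1000), Tonian (1000–720), Cryogenian (720–635), Ediacaran (635–538.8), Cambrian (538.8–485.4), Ordovician (485.4–443.8), Silurian (443.8–419.2).
That is 12 complete periods.

12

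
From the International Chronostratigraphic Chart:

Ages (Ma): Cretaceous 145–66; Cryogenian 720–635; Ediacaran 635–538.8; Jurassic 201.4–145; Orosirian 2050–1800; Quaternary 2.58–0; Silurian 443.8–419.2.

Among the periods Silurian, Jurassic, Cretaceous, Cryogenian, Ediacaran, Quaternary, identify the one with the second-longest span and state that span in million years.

Cryogenian, 85 million years

Durations: Silurian 24.6; Jurassic 56.4; Cretaceous 79; Cryogenian 85; Ediacaran 96.2; Quaternary 2.58 Myr.
Sorted longest-first: Ediacaran (96.2), Cryogenian (85), Cretaceous (79), Jurassic (56.4), Silurian (24.6), Quaternary (2.58).
The second longest is Cryogenian at 85 Myr.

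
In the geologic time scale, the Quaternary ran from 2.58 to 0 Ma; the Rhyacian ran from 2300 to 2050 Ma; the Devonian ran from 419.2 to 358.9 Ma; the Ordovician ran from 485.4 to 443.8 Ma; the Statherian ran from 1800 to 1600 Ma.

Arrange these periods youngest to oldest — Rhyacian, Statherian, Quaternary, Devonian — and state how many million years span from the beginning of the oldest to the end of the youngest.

Start ages (Ma): Rhyacian 2300, Statherian 1800, Devonian 419.2, Quaternary 2.58.
Ordered youngest to oldest: Quaternary, Devonian, Statherian, Rhyacian.
Span = 2300 − 0 = 2300 Myr.

Quaternary → Devonian → Statherian → Rhyacian; total span 2300 Myr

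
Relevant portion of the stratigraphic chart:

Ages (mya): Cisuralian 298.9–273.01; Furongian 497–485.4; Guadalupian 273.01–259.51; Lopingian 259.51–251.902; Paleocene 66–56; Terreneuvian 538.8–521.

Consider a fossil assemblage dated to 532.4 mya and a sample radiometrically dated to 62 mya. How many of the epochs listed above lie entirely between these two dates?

4

The older date is 532.4 Ma and the younger is 62 Ma.
Epochs with start < 532.4 and end > 62 Ma: Furongian (497–485.4), Cisuralian (298.9–273.01), Guadalupian (273.01–259.51), Lopingian (259.51–251.902).
That is 4 complete epochs.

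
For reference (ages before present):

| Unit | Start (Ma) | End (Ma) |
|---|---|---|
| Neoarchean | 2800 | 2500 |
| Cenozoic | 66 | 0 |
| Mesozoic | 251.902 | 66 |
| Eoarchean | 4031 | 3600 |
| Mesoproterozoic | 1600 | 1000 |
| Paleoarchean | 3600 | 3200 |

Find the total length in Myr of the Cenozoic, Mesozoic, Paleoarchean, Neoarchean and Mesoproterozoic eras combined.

1551.902 million years

Each duration: Cenozoic = 66; Mesozoic = 185.902; Paleoarchean = 400; Neoarchean = 300; Mesoproterozoic = 600.
Sum: 66 + 185.902 + 400 + 300 + 600 = 1551.902 Myr.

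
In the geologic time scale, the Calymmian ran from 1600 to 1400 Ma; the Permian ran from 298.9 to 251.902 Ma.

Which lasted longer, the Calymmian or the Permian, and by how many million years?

Calymmian, by 153.002 million years

Calymmian: 1600 − 1400 = 200 Myr.
Permian: 298.9 − 251.902 = 46.998 Myr.
Difference: 200 − 46.998 = 153.002 Myr, so the Calymmian was longer.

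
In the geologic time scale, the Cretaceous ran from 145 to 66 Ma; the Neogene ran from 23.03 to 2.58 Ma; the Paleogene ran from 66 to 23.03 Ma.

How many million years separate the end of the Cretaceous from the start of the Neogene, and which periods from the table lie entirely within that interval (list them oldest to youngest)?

42.97 million years; Paleogene

The Cretaceous closes at 66 Ma and the Neogene opens at 23.03 Ma, so the interval is 66 − 23.03 = 42.97 Myr.
A period fits inside if it starts at or after 66 Ma and ends at or before 23.03 Ma; oldest first that gives Paleogene.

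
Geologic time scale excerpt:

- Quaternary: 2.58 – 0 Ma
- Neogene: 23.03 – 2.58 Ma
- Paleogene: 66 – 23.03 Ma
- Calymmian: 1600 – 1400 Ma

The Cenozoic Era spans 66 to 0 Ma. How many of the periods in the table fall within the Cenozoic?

Periods inside 66–0 Ma: Paleogene, Neogene, Quaternary — 3 in total.

3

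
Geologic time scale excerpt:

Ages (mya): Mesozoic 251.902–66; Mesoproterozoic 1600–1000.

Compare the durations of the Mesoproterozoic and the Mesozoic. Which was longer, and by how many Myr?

Mesoproterozoic: 1600 − 1000 = 600 Myr.
Mesozoic: 251.902 − 66 = 185.902 Myr.
Difference: 600 − 185.902 = 414.098 Myr, so the Mesoproterozoic was longer.

Mesoproterozoic, by 414.098 million years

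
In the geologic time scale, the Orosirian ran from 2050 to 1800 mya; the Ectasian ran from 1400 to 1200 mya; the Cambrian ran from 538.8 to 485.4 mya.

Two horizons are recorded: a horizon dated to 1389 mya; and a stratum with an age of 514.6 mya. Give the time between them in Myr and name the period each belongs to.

874.4 million years apart; the first in the Ectasian, the second in the Cambrian

Elapsed time: 1389 − 514.6 = 874.4 Myr.
1389 Ma lies within 1400–1200 Ma: Ectasian.
514.6 Ma lies within 538.8–485.4 Ma: Cambrian.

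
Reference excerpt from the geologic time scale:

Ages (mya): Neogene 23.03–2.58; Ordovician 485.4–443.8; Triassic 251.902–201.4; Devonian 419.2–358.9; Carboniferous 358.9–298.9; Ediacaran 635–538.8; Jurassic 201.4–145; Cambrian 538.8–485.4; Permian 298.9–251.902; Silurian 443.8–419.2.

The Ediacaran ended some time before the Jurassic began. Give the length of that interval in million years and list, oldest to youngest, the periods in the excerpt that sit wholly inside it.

337.4 million years; Cambrian, Ordovician, Silurian, Devonian, Carboniferous, Permian, Triassic

End of Ediacaran = 538.8 Ma; start of Jurassic = 201.4 Ma.
Gap = 538.8 − 201.4 = 337.4 Myr.
Periods wholly inside 538.8–201.4 Ma: Cambrian (538.8–485.4), Ordovician (485.4–443.8), Silurian (443.8–419.2), Devonian (419.2–358.9), Carboniferous (358.9–298.9), Permian (298.9–251.902), Triassic (251.902–201.4).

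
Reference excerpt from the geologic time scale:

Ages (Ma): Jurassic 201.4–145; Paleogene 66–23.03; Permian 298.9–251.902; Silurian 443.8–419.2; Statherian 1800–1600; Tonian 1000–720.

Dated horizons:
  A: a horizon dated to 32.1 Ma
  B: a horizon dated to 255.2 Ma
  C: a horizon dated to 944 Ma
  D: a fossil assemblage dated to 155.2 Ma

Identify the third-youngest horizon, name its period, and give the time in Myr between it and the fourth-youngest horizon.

Sorted youngest-first by Ma: A (32.1), D (155.2), B (255.2), C (944).
The third youngest is B at 255.2 Ma, which lies in 298.9–251.902 Ma: the Permian.
The fourth youngest is C at 944 Ma; separation = |255.2 − 944| = 688.8 Myr.

B, in the Permian; 688.8 million years to C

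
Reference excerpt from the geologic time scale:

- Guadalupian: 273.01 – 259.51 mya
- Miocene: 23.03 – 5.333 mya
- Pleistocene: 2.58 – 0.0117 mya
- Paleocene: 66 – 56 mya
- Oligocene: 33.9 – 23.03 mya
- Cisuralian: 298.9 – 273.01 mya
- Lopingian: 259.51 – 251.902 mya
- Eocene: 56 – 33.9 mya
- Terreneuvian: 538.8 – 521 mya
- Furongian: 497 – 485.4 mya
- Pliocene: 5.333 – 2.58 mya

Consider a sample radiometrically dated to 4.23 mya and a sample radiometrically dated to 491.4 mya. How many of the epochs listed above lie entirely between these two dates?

491.4 Ma sits inside the Furongian (497–485.4) and 4.23 Ma inside the Pliocene (5.333–2.58); neither of those is wholly between the two dates.
The listed epochs lying completely between them are Cisuralian, Guadalupian, Lopingian, Paleocene, Eocene, Oligocene, Miocene — 7 in all.

7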